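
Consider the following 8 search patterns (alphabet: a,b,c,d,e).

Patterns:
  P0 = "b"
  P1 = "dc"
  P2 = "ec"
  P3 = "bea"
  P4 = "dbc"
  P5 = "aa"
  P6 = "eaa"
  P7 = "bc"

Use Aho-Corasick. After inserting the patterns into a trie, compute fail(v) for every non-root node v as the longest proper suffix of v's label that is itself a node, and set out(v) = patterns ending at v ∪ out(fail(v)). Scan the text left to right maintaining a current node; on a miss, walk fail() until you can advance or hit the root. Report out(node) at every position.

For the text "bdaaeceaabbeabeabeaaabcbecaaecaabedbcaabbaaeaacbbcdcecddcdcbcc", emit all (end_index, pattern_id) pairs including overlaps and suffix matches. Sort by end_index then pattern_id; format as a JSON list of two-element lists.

Build:
Trie (insert patterns):
  0='ε' goto a→10 b→1 d→2 e→4
  1='b' goto c→14 e→6  [P0 ends]
  2='d' goto b→8 c→3
  3='dc' goto ·  [P1 ends]
  4='e' goto a→12 c→5
  5='ec' goto ·  [P2 ends]
  6='be' goto a→7
  7='bea' goto ·  [P3 ends]
  8='db' goto c→9
  9='dbc' goto ·  [P4 ends]
  10='a' goto a→11
  11='aa' goto ·  [P5 ends]
  12='ea' goto a→13
  13='eaa' goto ·  [P6 ends]
  14='bc' goto ·  [P7 ends]

Failure links (BFS by depth):
  n1('b'): parent n0 fail=0; on 'b' 0 → fail=0;  out {0}∪∅={0}
  n2('d'): parent n0 fail=0; on 'd' 0 → fail=0;  out ∅∪∅=∅
  n4('e'): parent n0 fail=0; on 'e' 0 → fail=0;  out ∅∪∅=∅
  n10('a'): parent n0 fail=0; on 'a' 0 → fail=0;  out ∅∪∅=∅
  n3('dc'): parent n2 fail=0; on 'c' 0 → fail=0;  out {1}∪∅={1}
  n5('ec'): parent n4 fail=0; on 'c' 0 → fail=0;  out {2}∪∅={2}
  n6('be'): parent n1 fail=0; on 'e' 0 → fail=4;  out ∅∪∅=∅
  n8('db'): parent n2 fail=0; on 'b' 0 → fail=1;  out ∅∪{0}={0}
  n11('aa'): parent n10 fail=0; on 'a' 0 → fail=10;  out {5}∪∅={5}
  n12('ea'): parent n4 fail=0; on 'a' 0 → fail=10;  out ∅∪∅=∅
  n14('bc'): parent n1 fail=0; on 'c' 0 → fail=0;  out {7}∪∅={7}
  n7('bea'): parent n6 fail=4; on 'a' 4 → fail=12;  out {3}∪∅={3}
  n9('dbc'): parent n8 fail=1; on 'c' 1 → fail=14;  out {4}∪{7}={4,7}
  n13('eaa'): parent n12 fail=10; on 'a' 10 → fail=11;  out {6}∪{5}={5,6}

Run:
pos 0 'b': at 1  ** P0@[0:0]
pos 1 'd': at 2 (via fail)
pos 2 'a': at 10 (via fail)
pos 3 'a': at 11  ** P5@[2:3]
pos 4 'e': at 4 (via fail)
pos 5 'c': at 5  ** P2@[4:5]
pos 6 'e': at 4 (via fail)
pos 7 'a': at 12
pos 8 'a': at 13  ** P5@[7:8],P6@[6:8]
pos 9 'b': at 1 (via fail)  ** P0@[9:9]
pos 10 'b': at 1 (via fail)  ** P0@[10:10]
pos 11 'e': at 6
pos 12 'a': at 7  ** P3@[10:12]
pos 13 'b': at 1 (via fail)  ** P0@[13:13]
pos 14 'e': at 6
pos 15 'a': at 7  ** P3@[13:15]
pos 16 'b': at 1 (via fail)  ** P0@[16:16]
pos 17 'e': at 6
pos 18 'a': at 7  ** P3@[16:18]
pos 19 'a': at 13 (via fail)  ** P5@[18:19],P6@[17:19]
pos 20 'a': at 11 (via fail)  ** P5@[19:20]
pos 21 'b': at 1 (via fail)  ** P0@[21:21]
pos 22 'c': at 14  ** P7@[21:22]
pos 23 'b': at 1 (via fail)  ** P0@[23:23]
pos 24 'e': at 6
pos 25 'c': at 5 (via fail)  ** P2@[24:25]
pos 26 'a': at 10 (via fail)
pos 27 'a': at 11  ** P5@[26:27]
pos 28 'e': at 4 (via fail)
pos 29 'c': at 5  ** P2@[28:29]
pos 30 'a': at 10 (via fail)
pos 31 'a': at 11  ** P5@[30:31]
pos 32 'b': at 1 (via fail)  ** P0@[32:32]
pos 33 'e': at 6
pos 34 'd': at 2 (via fail)
pos 35 'b': at 8  ** P0@[35:35]
pos 36 'c': at 9  ** P4@[34:36],P7@[35:36]
pos 37 'a': at 10 (via fail)
pos 38 'a': at 11  ** P5@[37:38]
pos 39 'b': at 1 (via fail)  ** P0@[39:39]
pos 40 'b': at 1 (via fail)  ** P0@[40:40]
pos 41 'a': at 10 (via fail)
pos 42 'a': at 11  ** P5@[41:42]
pos 43 'e': at 4 (via fail)
pos 44 'a': at 12
pos 45 'a': at 13  ** P5@[44:45],P6@[43:45]
pos 46 'c': at 0 (via fail)
pos 47 'b': at 1  ** P0@[47:47]
pos 48 'b': at 1 (via fail)  ** P0@[48:48]
pos 49 'c': at 14  ** P7@[48:49]
pos 50 'd': at 2 (via fail)
pos 51 'c': at 3  ** P1@[50:51]
pos 52 'e': at 4 (via fail)
pos 53 'c': at 5  ** P2@[52:53]
pos 54 'd': at 2 (via fail)
pos 55 'd': at 2 (via fail)
pos 56 'c': at 3  ** P1@[55:56]
pos 57 'd': at 2 (via fail)
pos 58 'c': at 3  ** P1@[57:58]
pos 59 'b': at 1 (via fail)  ** P0@[59:59]
pos 60 'c': at 14  ** P7@[59:60]
pos 61 'c': at 0 (via fail)

Matches: [[0,0],[3,5],[5,2],[8,5],[8,6],[9,0],[10,0],[12,3],[13,0],[15,3],[16,0],[18,3],[19,5],[19,6],[20,5],[21,0],[22,7],[23,0],[25,2],[27,5],[29,2],[31,5],[32,0],[35,0],[36,4],[36,7],[38,5],[39,0],[40,0],[42,5],[45,5],[45,6],[47,0],[48,0],[49,7],[51,1],[53,2],[56,1],[58,1],[59,0],[60,7]]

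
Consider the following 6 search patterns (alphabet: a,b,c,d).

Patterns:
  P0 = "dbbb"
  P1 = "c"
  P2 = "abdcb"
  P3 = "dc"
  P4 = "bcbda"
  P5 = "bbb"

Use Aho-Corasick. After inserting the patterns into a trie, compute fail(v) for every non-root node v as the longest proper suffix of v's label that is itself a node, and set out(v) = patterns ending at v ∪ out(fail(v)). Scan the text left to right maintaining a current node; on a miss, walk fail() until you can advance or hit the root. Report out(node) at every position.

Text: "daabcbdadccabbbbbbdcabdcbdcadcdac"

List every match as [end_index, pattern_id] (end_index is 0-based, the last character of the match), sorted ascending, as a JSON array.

Build:
Trie (insert patterns):
  n0 'ε': a→6 b→12 c→5 d→1
  n1 'd': b→2 c→11
  n2 'db': b→3
  n3 'dbb': b→4
  n4 'dbbb': ·  [P0 ends]
  n5 'c': ·  [P1 ends]
  n6 'a': b→7
  n7 'ab': d→8
  n8 'abd': c→9
  n9 'abdc': b→10
  n10 'abdcb': ·  [P2 ends]
  n11 'dc': ·  [P3 ends]
  n12 'b': b→17 c→13
  n13 'bc': b→14
  n14 'bcb': d→15
  n15 'bcbd': a→16
  n16 'bcbda': ·  [P4 ends]
  n17 'bb': b→18
  n18 'bbb': ·  [P5 ends]

Failure links (BFS by depth):
  fail(1) 'd': from fail(0)=0 chase 'd': 0 ⇒ 0;  out=∅∪out(0)=∅
  fail(5) 'c': from fail(0)=0 chase 'c': 0 ⇒ 0;  out={1}∪out(0)={1}
  fail(6) 'a': from fail(0)=0 chase 'a': 0 ⇒ 0;  out=∅∪out(0)=∅
  fail(12) 'b': from fail(0)=0 chase 'b': 0 ⇒ 0;  out=∅∪out(0)=∅
  fail(2) 'db': from fail(1)=0 chase 'b': 0 ⇒ 12;  out=∅∪out(12)=∅
  fail(7) 'ab': from fail(6)=0 chase 'b': 0 ⇒ 12;  out=∅∪out(12)=∅
  fail(11) 'dc': from fail(1)=0 chase 'c': 0 ⇒ 5;  out={3}∪out(5)={1,3}
  fail(13) 'bc': from fail(12)=0 chase 'c': 0 ⇒ 5;  out=∅∪out(5)={1}
  fail(17) 'bb': from fail(12)=0 chase 'b': 0 ⇒ 12;  out=∅∪out(12)=∅
  fail(3) 'dbb': from fail(2)=12 chase 'b': 12 ⇒ 17;  out=∅∪out(17)=∅
  fail(8) 'abd': from fail(7)=12 chase 'd': 12→0 ⇒ 1;  out=∅∪out(1)=∅
  fail(14) 'bcb': from fail(13)=5 chase 'b': 5→0 ⇒ 12;  out=∅∪out(12)=∅
  fail(18) 'bbb': from fail(17)=12 chase 'b': 12 ⇒ 17;  out={5}∪out(17)={5}
  fail(4) 'dbbb': from fail(3)=17 chase 'b': 17 ⇒ 18;  out={0}∪out(18)={0,5}
  fail(9) 'abdc': from fail(8)=1 chase 'c': 1 ⇒ 11;  out=∅∪out(11)={1,3}
  fail(15) 'bcbd': from fail(14)=12 chase 'd': 12→0 ⇒ 1;  out=∅∪out(1)=∅
  fail(10) 'abdcb': from fail(9)=11 chase 'b': 11→5→0 ⇒ 12;  out={2}∪out(12)={2}
  fail(16) 'bcbda': from fail(15)=1 chase 'a': 1→0 ⇒ 6;  out={4}∪out(6)={4}

Run:
i=0 'd': node 0→1
i=1 'a': node 1→6 ·f
i=2 'a': node 6→6 ·f
i=3 'b': node 6→7
i=4 'c': node 7→13 ·f  → match P1@[4:4]
i=5 'b': node 13→14
i=6 'd': node 14→15
i=7 'a': node 15→16  → match P4@[3:7]
i=8 'd': node 16→1 ·f
i=9 'c': node 1→11  → match P1@[9:9],P3@[8:9]
i=10 'c': node 11→5 ·f  → match P1@[10:10]
i=11 'a': node 5→6 ·f
i=12 'b': node 6→7
i=13 'b': node 7→17 ·f
i=14 'b': node 17→18  → match P5@[12:14]
i=15 'b': node 18→18 ·f  → match P5@[13:15]
i=16 'b': node 18→18 ·f  → match P5@[14:16]
i=17 'b': node 18→18 ·f  → match P5@[15:17]
i=18 'd': node 18→1 ·f
i=19 'c': node 1→11  → match P1@[19:19],P3@[18:19]
i=20 'a': node 11→6 ·f
i=21 'b': node 6→7
i=22 'd': node 7→8
i=23 'c': node 8→9  → match P1@[23:23],P3@[22:23]
i=24 'b': node 9→10  → match P2@[20:24]
i=25 'd': node 10→1 ·f
i=26 'c': node 1→11  → match P1@[26:26],P3@[25:26]
i=27 'a': node 11→6 ·f
i=28 'd': node 6→1 ·f
i=29 'c': node 1→11  → match P1@[29:29],P3@[28:29]
i=30 'd': node 11→1 ·f
i=31 'a': node 1→6 ·f
i=32 'c': node 6→5 ·f  → match P1@[32:32]

Result: [[4,1],[7,4],[9,1],[9,3],[10,1],[14,5],[15,5],[16,5],[17,5],[19,1],[19,3],[23,1],[23,3],[24,2],[26,1],[26,3],[29,1],[29,3],[32,1]]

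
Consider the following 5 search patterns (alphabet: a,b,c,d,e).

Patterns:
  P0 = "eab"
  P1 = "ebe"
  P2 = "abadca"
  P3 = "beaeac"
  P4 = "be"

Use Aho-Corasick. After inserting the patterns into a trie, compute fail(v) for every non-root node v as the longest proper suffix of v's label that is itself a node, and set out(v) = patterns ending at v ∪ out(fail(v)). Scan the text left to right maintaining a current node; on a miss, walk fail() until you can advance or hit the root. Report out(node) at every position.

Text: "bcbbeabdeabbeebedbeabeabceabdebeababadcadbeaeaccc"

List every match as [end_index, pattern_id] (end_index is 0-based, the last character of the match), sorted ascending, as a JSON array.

Build:
Trie nodes:
  0='ε' goto a→6 b→12 e→1
  1='e' goto a→2 b→4
  2='ea' goto b→3
  3='eab' goto ·  ←P0
  4='eb' goto e→5
  5='ebe' goto ·  ←P1
  6='a' goto b→7
  7='ab' goto a→8
  8='aba' goto d→9
  9='abad' goto c→10
  10='abadc' goto a→11
  11='abadca' goto ·  ←P2
  12='b' goto e→13
  13='be' goto a→14  ←P4
  14='bea' goto e→15
  15='beae' goto a→16
  16='beaea' goto c→17
  17='beaeac' goto ·  ←P3

Failure links (BFS by depth):
  n1('e'): parent n0 fail=0; on 'e' 0 → fail=0;  out ∅∪∅=∅
  n6('a'): parent n0 fail=0; on 'a' 0 → fail=0;  out ∅∪∅=∅
  n12('b'): parent n0 fail=0; on 'b' 0 → fail=0;  out ∅∪∅=∅
  n2('ea'): parent n1 fail=0; on 'a' 0 → fail=6;  out ∅∪∅=∅
  n4('eb'): parent n1 fail=0; on 'b' 0 → fail=12;  out ∅∪∅=∅
  n7('ab'): parent n6 fail=0; on 'b' 0 → fail=12;  out ∅∪∅=∅
  n13('be'): parent n12 fail=0; on 'e' 0 → fail=1;  out {4}∪∅={4}
  n3('eab'): parent n2 fail=6; on 'b' 6 → fail=7;  out {0}∪∅={0}
  n5('ebe'): parent n4 fail=12; on 'e' 12 → fail=13;  out {1}∪{4}={1,4}
  n8('aba'): parent n7 fail=12; on 'a' 12→0 → fail=6;  out ∅∪∅=∅
  n14('bea'): parent n13 fail=1; on 'a' 1 → fail=2;  out ∅∪∅=∅
  n9('abad'): parent n8 fail=6; on 'd' 6→0 → fail=0;  out ∅∪∅=∅
  n15('beae'): parent n14 fail=2; on 'e' 2→6→0 → fail=1;  out ∅∪∅=∅
  n10('abadc'): parent n9 fail=0; on 'c' 0 → fail=0;  out ∅∪∅=∅
  n16('beaea'): parent n15 fail=1; on 'a' 1 → fail=2;  out ∅∪∅=∅
  n11('abadca'): parent n10 fail=0; on 'a' 0 → fail=6;  out {2}∪∅={2}
  n17('beaeac'): parent n16 fail=2; on 'c' 2→6→0 → fail=0;  out {3}∪∅={3}

Run:
[0] read 'b'  n0⇒n12
[1] read 'c'  n12⇒n0 (fail-walked)
[2] read 'b'  n0⇒n12
[3] read 'b'  n12⇒n12 (fail-walked)
[4] read 'e'  n12⇒n13  → match P4@[3:4]
[5] read 'a'  n13⇒n14
[6] read 'b'  n14⇒n3 (fail-walked)  → match P0@[4:6]
[7] read 'd'  n3⇒n0 (fail-walked)
[8] read 'e'  n0⇒n1
[9] read 'a'  n1⇒n2
[10] read 'b'  n2⇒n3  → match P0@[8:10]
[11] read 'b'  n3⇒n12 (fail-walked)
[12] read 'e'  n12⇒n13  → match P4@[11:12]
[13] read 'e'  n13⇒n1 (fail-walked)
[14] read 'b'  n1⇒n4
[15] read 'e'  n4⇒n5  → match P1@[13:15],P4@[14:15]
[16] read 'd'  n5⇒n0 (fail-walked)
[17] read 'b'  n0⇒n12
[18] read 'e'  n12⇒n13  → match P4@[17:18]
[19] read 'a'  n13⇒n14
[20] read 'b'  n14⇒n3 (fail-walked)  → match P0@[18:20]
[21] read 'e'  n3⇒n13 (fail-walked)  → match P4@[20:21]
[22] read 'a'  n13⇒n14
[23] read 'b'  n14⇒n3 (fail-walked)  → match P0@[21:23]
[24] read 'c'  n3⇒n0 (fail-walked)
[25] read 'e'  n0⇒n1
[26] read 'a'  n1⇒n2
[27] read 'b'  n2⇒n3  → match P0@[25:27]
[28] read 'd'  n3⇒n0 (fail-walked)
[29] read 'e'  n0⇒n1
[30] read 'b'  n1⇒n4
[31] read 'e'  n4⇒n5  → match P1@[29:31],P4@[30:31]
[32] read 'a'  n5⇒n14 (fail-walked)
[33] read 'b'  n14⇒n3 (fail-walked)  → match P0@[31:33]
[34] read 'a'  n3⇒n8 (fail-walked)
[35] read 'b'  n8⇒n7 (fail-walked)
[36] read 'a'  n7⇒n8
[37] read 'd'  n8⇒n9
[38] read 'c'  n9⇒n10
[39] read 'a'  n10⇒n11  → match P2@[34:39]
[40] read 'd'  n11⇒n0 (fail-walked)
[41] read 'b'  n0⇒n12
[42] read 'e'  n12⇒n13  → match P4@[41:42]
[43] read 'a'  n13⇒n14
[44] read 'e'  n14⇒n15
[45] read 'a'  n15⇒n16
[46] read 'c'  n16⇒n17  → match P3@[41:46]
[47] read 'c'  n17⇒n0 (fail-walked)
[48] read 'c'  n0⇒n0

Result: [[4,4],[6,0],[10,0],[12,4],[15,1],[15,4],[18,4],[20,0],[21,4],[23,0],[27,0],[31,1],[31,4],[33,0],[39,2],[42,4],[46,3]]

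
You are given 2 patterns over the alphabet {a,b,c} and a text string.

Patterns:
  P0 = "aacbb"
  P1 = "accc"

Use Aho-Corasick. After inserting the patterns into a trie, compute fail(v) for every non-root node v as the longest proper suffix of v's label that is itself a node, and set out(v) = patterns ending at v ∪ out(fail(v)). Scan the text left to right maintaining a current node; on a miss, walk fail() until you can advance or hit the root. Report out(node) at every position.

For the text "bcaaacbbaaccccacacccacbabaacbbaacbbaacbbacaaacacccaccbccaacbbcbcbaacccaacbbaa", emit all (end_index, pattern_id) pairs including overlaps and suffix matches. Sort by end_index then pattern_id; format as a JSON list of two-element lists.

Construct AC machine:
Trie (insert patterns):
  0='ε' goto a→1
  1='a' goto a→2 c→6
  2='aa' goto c→3
  3='aac' goto b→4
  4='aacb' goto b→5
  5='aacbb' goto ·  ←P0
  6='ac' goto c→7
  7='acc' goto c→8
  8='accc' goto ·  ←P1

Failure links (BFS by depth):
  n1('a'): parent n0 fail=0; on 'a' 0 → fail=0;  out ∅∪∅=∅
  n2('aa'): parent n1 fail=0; on 'a' 0 → fail=1;  out ∅∪∅=∅
  n6('ac'): parent n1 fail=0; on 'c' 0 → fail=0;  out ∅∪∅=∅
  n3('aac'): parent n2 fail=1; on 'c' 1 → fail=6;  out ∅∪∅=∅
  n7('acc'): parent n6 fail=0; on 'c' 0 → fail=0;  out ∅∪∅=∅
  n4('aacb'): parent n3 fail=6; on 'b' 6→0 → fail=0;  out ∅∪∅=∅
  n8('accc'): parent n7 fail=0; on 'c' 0 → fail=0;  out {1}∪∅={1}
  n5('aacbb'): parent n4 fail=0; on 'b' 0 → fail=0;  out {0}∪∅={0}

Scan:
i=0 'b': node 0→0
i=1 'c': node 0→0
i=2 'a': node 0→1
i=3 'a': node 1→2
i=4 'a': node 2→2 (fail-walked)
i=5 'c': node 2→3
i=6 'b': node 3→4
i=7 'b': node 4→5  → match P0@[3:7]
i=8 'a': node 5→1 (fail-walked)
i=9 'a': node 1→2
i=10 'c': node 2→3
i=11 'c': node 3→7 (fail-walked)
i=12 'c': node 7→8  → match P1@[9:12]
i=13 'c': node 8→0 (fail-walked)
i=14 'a': node 0→1
i=15 'c': node 1→6
i=16 'a': node 6→1 (fail-walked)
i=17 'c': node 1→6
i=18 'c': node 6→7
i=19 'c': node 7→8  → match P1@[16:19]
i=20 'a': node 8→1 (fail-walked)
i=21 'c': node 1→6
i=22 'b': node 6→0 (fail-walked)
i=23 'a': node 0→1
i=24 'b': node 1→0 (fail-walked)
i=25 'a': node 0→1
i=26 'a': node 1→2
i=27 'c': node 2→3
i=28 'b': node 3→4
i=29 'b': node 4→5  → match P0@[25:29]
i=30 'a': node 5→1 (fail-walked)
i=31 'a': node 1→2
i=32 'c': node 2→3
i=33 'b': node 3→4
i=34 'b': node 4→5  → match P0@[30:34]
i=35 'a': node 5→1 (fail-walked)
i=36 'a': node 1→2
i=37 'c': node 2→3
i=38 'b': node 3→4
i=39 'b': node 4→5  → match P0@[35:39]
i=40 'a': node 5→1 (fail-walked)
i=41 'c': node 1→6
i=42 'a': node 6→1 (fail-walked)
i=43 'a': node 1→2
i=44 'a': node 2→2 (fail-walked)
i=45 'c': node 2→3
i=46 'a': node 3→1 (fail-walked)
i=47 'c': node 1→6
i=48 'c': node 6→7
i=49 'c': node 7→8  → match P1@[46:49]
i=50 'a': node 8→1 (fail-walked)
i=51 'c': node 1→6
i=52 'c': node 6→7
i=53 'b': node 7→0 (fail-walked)
i=54 'c': node 0→0
i=55 'c': node 0→0
i=56 'a': node 0→1
i=57 'a': node 1→2
i=58 'c': node 2→3
i=59 'b': node 3→4
i=60 'b': node 4→5  → match P0@[56:60]
i=61 'c': node 5→0 (fail-walked)
i=62 'b': node 0→0
i=63 'c': node 0→0
i=64 'b': node 0→0
i=65 'a': node 0→1
i=66 'a': node 1→2
i=67 'c': node 2→3
i=68 'c': node 3→7 (fail-walked)
i=69 'c': node 7→8  → match P1@[66:69]
i=70 'a': node 8→1 (fail-walked)
i=71 'a': node 1→2
i=72 'c': node 2→3
i=73 'b': node 3→4
i=74 'b': node 4→5  → match P0@[70:74]
i=75 'a': node 5→1 (fail-walked)
i=76 'a': node 1→2

All matches (sorted): [[7,0],[12,1],[19,1],[29,0],[34,0],[39,0],[49,1],[60,0],[69,1],[74,0]]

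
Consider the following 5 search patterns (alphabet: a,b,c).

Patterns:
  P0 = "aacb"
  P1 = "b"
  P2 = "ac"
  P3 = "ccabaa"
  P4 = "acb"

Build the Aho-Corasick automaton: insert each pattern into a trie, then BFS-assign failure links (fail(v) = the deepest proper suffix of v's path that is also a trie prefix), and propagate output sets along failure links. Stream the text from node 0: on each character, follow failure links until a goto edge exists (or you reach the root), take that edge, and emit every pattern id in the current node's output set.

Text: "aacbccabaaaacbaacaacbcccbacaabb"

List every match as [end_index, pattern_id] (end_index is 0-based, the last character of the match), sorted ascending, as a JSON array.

Build:
Trie nodes:
  n0 'ε': a→1 b→5 c→7
  n1 'a': a→2 c→6
  n2 'aa': c→3
  n3 'aac': b→4
  n4 'aacb': ·  ←P0
  n5 'b': ·  ←P1
  n6 'ac': b→13  ←P2
  n7 'c': c→8
  n8 'cc': a→9
  n9 'cca': b→10
  n10 'ccab': a→11
  n11 'ccaba': a→12
  n12 'ccabaa': ·  ←P3
  n13 'acb': ·  ←P4

Failure links (BFS by depth):
  fail(1) 'a': from fail(0)=0 chase 'a': 0 ⇒ 0;  out=∅∪out(0)=∅
  fail(5) 'b': from fail(0)=0 chase 'b': 0 ⇒ 0;  out={1}∪out(0)={1}
  fail(7) 'c': from fail(0)=0 chase 'c': 0 ⇒ 0;  out=∅∪out(0)=∅
  fail(2) 'aa': from fail(1)=0 chase 'a': 0 ⇒ 1;  out=∅∪out(1)=∅
  fail(6) 'ac': from fail(1)=0 chase 'c': 0 ⇒ 7;  out={2}∪out(7)={2}
  fail(8) 'cc': from fail(7)=0 chase 'c': 0 ⇒ 7;  out=∅∪out(7)=∅
  fail(3) 'aac': from fail(2)=1 chase 'c': 1 ⇒ 6;  out=∅∪out(6)={2}
  fail(9) 'cca': from fail(8)=7 chase 'a': 7→0 ⇒ 1;  out=∅∪out(1)=∅
  fail(13) 'acb': from fail(6)=7 chase 'b': 7→0 ⇒ 5;  out={4}∪out(5)={1,4}
  fail(4) 'aacb': from fail(3)=6 chase 'b': 6 ⇒ 13;  out={0}∪out(13)={0,1,4}
  fail(10) 'ccab': from fail(9)=1 chase 'b': 1→0 ⇒ 5;  out=∅∪out(5)={1}
  fail(11) 'ccaba': from fail(10)=5 chase 'a': 5→0 ⇒ 1;  out=∅∪out(1)=∅
  fail(12) 'ccabaa': from fail(11)=1 chase 'a': 1 ⇒ 2;  out={3}∪out(2)={3}

Run:
pos 0 'a': at 1
pos 1 'a': at 2
pos 2 'c': at 3  → match P2@[1:2]
pos 3 'b': at 4  → match P0@[0:3],P1@[3:3],P4@[1:3]
pos 4 'c': at 7 ·f
pos 5 'c': at 8
pos 6 'a': at 9
pos 7 'b': at 10  → match P1@[7:7]
pos 8 'a': at 11
pos 9 'a': at 12  → match P3@[4:9]
pos 10 'a': at 2 ·f
pos 11 'a': at 2 ·f
pos 12 'c': at 3  → match P2@[11:12]
pos 13 'b': at 4  → match P0@[10:13],P1@[13:13],P4@[11:13]
pos 14 'a': at 1 ·f
pos 15 'a': at 2
pos 16 'c': at 3  → match P2@[15:16]
pos 17 'a': at 1 ·f
pos 18 'a': at 2
pos 19 'c': at 3  → match P2@[18:19]
pos 20 'b': at 4  → match P0@[17:20],P1@[20:20],P4@[18:20]
pos 21 'c': at 7 ·f
pos 22 'c': at 8
pos 23 'c': at 8 ·f
pos 24 'b': at 5 ·f  → match P1@[24:24]
pos 25 'a': at 1 ·f
pos 26 'c': at 6  → match P2@[25:26]
pos 27 'a': at 1 ·f
pos 28 'a': at 2
pos 29 'b': at 5 ·f  → match P1@[29:29]
pos 30 'b': at 5 ·f  → match P1@[30:30]

All matches (sorted): [[2,2],[3,0],[3,1],[3,4],[7,1],[9,3],[12,2],[13,0],[13,1],[13,4],[16,2],[19,2],[20,0],[20,1],[20,4],[24,1],[26,2],[29,1],[30,1]]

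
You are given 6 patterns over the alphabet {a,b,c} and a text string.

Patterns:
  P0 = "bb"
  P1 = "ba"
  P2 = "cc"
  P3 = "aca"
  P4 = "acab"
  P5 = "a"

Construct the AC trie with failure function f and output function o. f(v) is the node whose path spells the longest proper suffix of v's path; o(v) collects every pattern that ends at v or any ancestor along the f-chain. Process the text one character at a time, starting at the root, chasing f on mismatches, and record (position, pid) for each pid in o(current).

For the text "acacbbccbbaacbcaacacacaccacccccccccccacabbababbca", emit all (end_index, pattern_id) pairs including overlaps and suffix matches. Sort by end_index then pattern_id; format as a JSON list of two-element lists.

Construct AC machine:
Trie (insert patterns):
  0='ε' goto a→6 b→1 c→4
  1='b' goto a→3 b→2
  2='bb' goto ·  [P0 ends]
  3='ba' goto ·  [P1 ends]
  4='c' goto c→5
  5='cc' goto ·  [P2 ends]
  6='a' goto c→7  [P5 ends]
  7='ac' goto a→8
  8='aca' goto b→9  [P3 ends]
  9='acab' goto ·  [P4 ends]

BFS fail/out derivation:
  fail(1) 'b': from fail(0)=0 chase 'b': 0 ⇒ 0;  out=∅∪out(0)=∅
  fail(4) 'c': from fail(0)=0 chase 'c': 0 ⇒ 0;  out=∅∪out(0)=∅
  fail(6) 'a': from fail(0)=0 chase 'a': 0 ⇒ 0;  out={5}∪out(0)={5}
  fail(2) 'bb': from fail(1)=0 chase 'b': 0 ⇒ 1;  out={0}∪out(1)={0}
  fail(3) 'ba': from fail(1)=0 chase 'a': 0 ⇒ 6;  out={1}∪out(6)={1,5}
  fail(5) 'cc': from fail(4)=0 chase 'c': 0 ⇒ 4;  out={2}∪out(4)={2}
  fail(7) 'ac': from fail(6)=0 chase 'c': 0 ⇒ 4;  out=∅∪out(4)=∅
  fail(8) 'aca': from fail(7)=4 chase 'a': 4→0 ⇒ 6;  out={3}∪out(6)={3,5}
  fail(9) 'acab': from fail(8)=6 chase 'b': 6→0 ⇒ 1;  out={4}∪out(1)={4}

Run:
pos 0 'a': at 6  ** P5@[0:0]
pos 1 'c': at 7
pos 2 'a': at 8  ** P3@[0:2],P5@[2:2]
pos 3 'c': at 7 (via fail)
pos 4 'b': at 1 (via fail)
pos 5 'b': at 2  ** P0@[4:5]
pos 6 'c': at 4 (via fail)
pos 7 'c': at 5  ** P2@[6:7]
pos 8 'b': at 1 (via fail)
pos 9 'b': at 2  ** P0@[8:9]
pos 10 'a': at 3 (via fail)  ** P1@[9:10],P5@[10:10]
pos 11 'a': at 6 (via fail)  ** P5@[11:11]
pos 12 'c': at 7
pos 13 'b': at 1 (via fail)
pos 14 'c': at 4 (via fail)
pos 15 'a': at 6 (via fail)  ** P5@[15:15]
pos 16 'a': at 6 (via fail)  ** P5@[16:16]
pos 17 'c': at 7
pos 18 'a': at 8  ** P3@[16:18],P5@[18:18]
pos 19 'c': at 7 (via fail)
pos 20 'a': at 8  ** P3@[18:20],P5@[20:20]
pos 21 'c': at 7 (via fail)
pos 22 'a': at 8  ** P3@[20:22],P5@[22:22]
pos 23 'c': at 7 (via fail)
pos 24 'c': at 5 (via fail)  ** P2@[23:24]
pos 25 'a': at 6 (via fail)  ** P5@[25:25]
pos 26 'c': at 7
pos 27 'c': at 5 (via fail)  ** P2@[26:27]
pos 28 'c': at 5 (via fail)  ** P2@[27:28]
pos 29 'c': at 5 (via fail)  ** P2@[28:29]
pos 30 'c': at 5 (via fail)  ** P2@[29:30]
pos 31 'c': at 5 (via fail)  ** P2@[30:31]
pos 32 'c': at 5 (via fail)  ** P2@[31:32]
pos 33 'c': at 5 (via fail)  ** P2@[32:33]
pos 34 'c': at 5 (via fail)  ** P2@[33:34]
pos 35 'c': at 5 (via fail)  ** P2@[34:35]
pos 36 'c': at 5 (via fail)  ** P2@[35:36]
pos 37 'a': at 6 (via fail)  ** P5@[37:37]
pos 38 'c': at 7
pos 39 'a': at 8  ** P3@[37:39],P5@[39:39]
pos 40 'b': at 9  ** P4@[37:40]
pos 41 'b': at 2 (via fail)  ** P0@[40:41]
pos 42 'a': at 3 (via fail)  ** P1@[41:42],P5@[42:42]
pos 43 'b': at 1 (via fail)
pos 44 'a': at 3  ** P1@[43:44],P5@[44:44]
pos 45 'b': at 1 (via fail)
pos 46 'b': at 2  ** P0@[45:46]
pos 47 'c': at 4 (via fail)
pos 48 'a': at 6 (via fail)  ** P5@[48:48]

Result: [[0,5],[2,3],[2,5],[5,0],[7,2],[9,0],[10,1],[10,5],[11,5],[15,5],[16,5],[18,3],[18,5],[20,3],[20,5],[22,3],[22,5],[24,2],[25,5],[27,2],[28,2],[29,2],[30,2],[31,2],[32,2],[33,2],[34,2],[35,2],[36,2],[37,5],[39,3],[39,5],[40,4],[41,0],[42,1],[42,5],[44,1],[44,5],[46,0],[48,5]]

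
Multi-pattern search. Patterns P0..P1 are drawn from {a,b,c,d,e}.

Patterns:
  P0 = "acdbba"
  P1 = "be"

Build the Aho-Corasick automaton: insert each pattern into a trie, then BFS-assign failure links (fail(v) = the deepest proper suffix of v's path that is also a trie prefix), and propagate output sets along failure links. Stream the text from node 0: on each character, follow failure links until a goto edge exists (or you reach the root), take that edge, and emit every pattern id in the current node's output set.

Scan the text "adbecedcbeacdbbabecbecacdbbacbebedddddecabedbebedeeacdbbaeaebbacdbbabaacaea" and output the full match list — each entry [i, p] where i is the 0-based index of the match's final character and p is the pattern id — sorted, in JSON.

Build automaton:
Trie (insert patterns):
  0='ε' goto a→1 b→7
  1='a' goto c→2
  2='ac' goto d→3
  3='acd' goto b→4
  4='acdb' goto b→5
  5='acdbb' goto a→6
  6='acdbba' goto ·  ←P0
  7='b' goto e→8
  8='be' goto ·  ←P1

BFS fail/out derivation:
  n1('a'): parent n0 fail=0; on 'a' 0 → fail=0;  out ∅∪∅=∅
  n7('b'): parent n0 fail=0; on 'b' 0 → fail=0;  out ∅∪∅=∅
  n2('ac'): parent n1 fail=0; on 'c' 0 → fail=0;  out ∅∪∅=∅
  n8('be'): parent n7 fail=0; on 'e' 0 → fail=0;  out {1}∪∅={1}
  n3('acd'): parent n2 fail=0; on 'd' 0 → fail=0;  out ∅∪∅=∅
  n4('acdb'): parent n3 fail=0; on 'b' 0 → fail=7;  out ∅∪∅=∅
  n5('acdbb'): parent n4 fail=7; on 'b' 7→0 → fail=7;  out ∅∪∅=∅
  n6('acdbba'): parent n5 fail=7; on 'a' 7→0 → fail=1;  out {0}∪∅={0}

Run:
pos 0 'a': at 1
pos 1 'd': at 0 (via fail)
pos 2 'b': at 7
pos 3 'e': at 8  emit P1@[2:3]
pos 4 'c': at 0 (via fail)
pos 5 'e': at 0
pos 6 'd': at 0
pos 7 'c': at 0
pos 8 'b': at 7
pos 9 'e': at 8  emit P1@[8:9]
pos 10 'a': at 1 (via fail)
pos 11 'c': at 2
pos 12 'd': at 3
pos 13 'b': at 4
pos 14 'b': at 5
pos 15 'a': at 6  emit P0@[10:15]
pos 16 'b': at 7 (via fail)
pos 17 'e': at 8  emit P1@[16:17]
pos 18 'c': at 0 (via fail)
pos 19 'b': at 7
pos 20 'e': at 8  emit P1@[19:20]
pos 21 'c': at 0 (via fail)
pos 22 'a': at 1
pos 23 'c': at 2
pos 24 'd': at 3
pos 25 'b': at 4
pos 26 'b': at 5
pos 27 'a': at 6  emit P0@[22:27]
pos 28 'c': at 2 (via fail)
pos 29 'b': at 7 (via fail)
pos 30 'e': at 8  emit P1@[29:30]
pos 31 'b': at 7 (via fail)
pos 32 'e': at 8  emit P1@[31:32]
pos 33 'd': at 0 (via fail)
pos 34 'd': at 0
pos 35 'd': at 0
pos 36 'd': at 0
pos 37 'd': at 0
pos 38 'e': at 0
pos 39 'c': at 0
pos 40 'a': at 1
pos 41 'b': at 7 (via fail)
pos 42 'e': at 8  emit P1@[41:42]
pos 43 'd': at 0 (via fail)
pos 44 'b': at 7
pos 45 'e': at 8  emit P1@[44:45]
pos 46 'b': at 7 (via fail)
pos 47 'e': at 8  emit P1@[46:47]
pos 48 'd': at 0 (via fail)
pos 49 'e': at 0
pos 50 'e': at 0
pos 51 'a': at 1
pos 52 'c': at 2
pos 53 'd': at 3
pos 54 'b': at 4
pos 55 'b': at 5
pos 56 'a': at 6  emit P0@[51:56]
pos 57 'e': at 0 (via fail)
pos 58 'a': at 1
pos 59 'e': at 0 (via fail)
pos 60 'b': at 7
pos 61 'b': at 7 (via fail)
pos 62 'a': at 1 (via fail)
pos 63 'c': at 2
pos 64 'd': at 3
pos 65 'b': at 4
pos 66 'b': at 5
pos 67 'a': at 6  emit P0@[62:67]
pos 68 'b': at 7 (via fail)
pos 69 'a': at 1 (via fail)
pos 70 'a': at 1 (via fail)
pos 71 'c': at 2
pos 72 'a': at 1 (via fail)
pos 73 'e': at 0 (via fail)
pos 74 'a': at 1

Result: [[3,1],[9,1],[15,0],[17,1],[20,1],[27,0],[30,1],[32,1],[42,1],[45,1],[47,1],[56,0],[67,0]]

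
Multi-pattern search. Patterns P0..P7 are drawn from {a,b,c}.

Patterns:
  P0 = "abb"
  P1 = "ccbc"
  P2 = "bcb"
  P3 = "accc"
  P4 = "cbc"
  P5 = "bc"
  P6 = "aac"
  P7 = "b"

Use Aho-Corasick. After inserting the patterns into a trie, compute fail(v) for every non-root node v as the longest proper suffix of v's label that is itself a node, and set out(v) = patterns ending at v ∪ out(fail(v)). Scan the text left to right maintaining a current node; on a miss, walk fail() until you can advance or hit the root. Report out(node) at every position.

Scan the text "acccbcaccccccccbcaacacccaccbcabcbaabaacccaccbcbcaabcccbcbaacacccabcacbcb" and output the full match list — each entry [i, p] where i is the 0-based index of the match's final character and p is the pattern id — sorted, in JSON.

Construct AC machine:
Trie (insert patterns):
  0='ε' goto a→1 b→8 c→4
  1='a' goto a→16 b→2 c→11
  2='ab' goto b→3
  3='abb' goto ·  [P0 ends]
  4='c' goto b→14 c→5
  5='cc' goto b→6
  6='ccb' goto c→7
  7='ccbc' goto ·  [P1 ends]
  8='b' goto c→9  [P7 ends]
  9='bc' goto b→10  [P5 ends]
  10='bcb' goto ·  [P2 ends]
  11='ac' goto c→12
  12='acc' goto c→13
  13='accc' goto ·  [P3 ends]
  14='cb' goto c→15
  15='cbc' goto ·  [P4 ends]
  16='aa' goto c→17
  17='aac' goto ·  [P6 ends]

Failure links (BFS by depth):
  n1('a'): parent n0 fail=0; on 'a' 0 → fail=0;  out ∅∪∅=∅
  n4('c'): parent n0 fail=0; on 'c' 0 → fail=0;  out ∅∪∅=∅
  n8('b'): parent n0 fail=0; on 'b' 0 → fail=0;  out {7}∪∅={7}
  n2('ab'): parent n1 fail=0; on 'b' 0 → fail=8;  out ∅∪{7}={7}
  n5('cc'): parent n4 fail=0; on 'c' 0 → fail=4;  out ∅∪∅=∅
  n9('bc'): parent n8 fail=0; on 'c' 0 → fail=4;  out {5}∪∅={5}
  n11('ac'): parent n1 fail=0; on 'c' 0 → fail=4;  out ∅∪∅=∅
  n14('cb'): parent n4 fail=0; on 'b' 0 → fail=8;  out ∅∪{7}={7}
  n16('aa'): parent n1 fail=0; on 'a' 0 → fail=1;  out ∅∪∅=∅
  n3('abb'): parent n2 fail=8; on 'b' 8→0 → fail=8;  out {0}∪{7}={0,7}
  n6('ccb'): parent n5 fail=4; on 'b' 4 → fail=14;  out ∅∪{7}={7}
  n10('bcb'): parent n9 fail=4; on 'b' 4 → fail=14;  out {2}∪{7}={2,7}
  n12('acc'): parent n11 fail=4; on 'c' 4 → fail=5;  out ∅∪∅=∅
  n15('cbc'): parent n14 fail=8; on 'c' 8 → fail=9;  out {4}∪{5}={4,5}
  n17('aac'): parent n16 fail=1; on 'c' 1 → fail=11;  out {6}∪∅={6}
  n7('ccbc'): parent n6 fail=14; on 'c' 14 → fail=15;  out {1}∪{4,5}={1,4,5}
  n13('accc'): parent n12 fail=5; on 'c' 5→4 → fail=5;  out {3}∪∅={3}

Scan:
i=0 'a': node 0→1
i=1 'c': node 1→11
i=2 'c': node 11→12
i=3 'c': node 12→13  → match P3@[0:3]
i=4 'b': node 13→6 (via fail)  → match P7@[4:4]
i=5 'c': node 6→7  → match P1@[2:5],P4@[3:5],P5@[4:5]
i=6 'a': node 7→1 (via fail)
i=7 'c': node 1→11
i=8 'c': node 11→12
i=9 'c': node 12→13  → match P3@[6:9]
i=10 'c': node 13→5 (via fail)
i=11 'c': node 5→5 (via fail)
i=12 'c': node 5→5 (via fail)
i=13 'c': node 5→5 (via fail)
i=14 'c': node 5→5 (via fail)
i=15 'b': node 5→6  → match P7@[15:15]
i=16 'c': node 6→7  → match P1@[13:16],P4@[14:16],P5@[15:16]
i=17 'a': node 7→1 (via fail)
i=18 'a': node 1→16
i=19 'c': node 16→17  → match P6@[17:19]
i=20 'a': node 17→1 (via fail)
i=21 'c': node 1→11
i=22 'c': node 11→12
i=23 'c': node 12→13  → match P3@[20:23]
i=24 'a': node 13→1 (via fail)
i=25 'c': node 1→11
i=26 'c': node 11→12
i=27 'b': node 12→6 (via fail)  → match P7@[27:27]
i=28 'c': node 6→7  → match P1@[25:28],P4@[26:28],P5@[27:28]
i=29 'a': node 7→1 (via fail)
i=30 'b': node 1→2  → match P7@[30:30]
i=31 'c': node 2→9 (via fail)  → match P5@[30:31]
i=32 'b': node 9→10  → match P2@[30:32],P7@[32:32]
i=33 'a': node 10→1 (via fail)
i=34 'a': node 1→16
i=35 'b': node 16→2 (via fail)  → match P7@[35:35]
i=36 'a': node 2→1 (via fail)
i=37 'a': node 1→16
i=38 'c': node 16→17  → match P6@[36:38]
i=39 'c': node 17→12 (via fail)
i=40 'c': node 12→13  → match P3@[37:40]
i=41 'a': node 13→1 (via fail)
i=42 'c': node 1→11
i=43 'c': node 11→12
i=44 'b': node 12→6 (via fail)  → match P7@[44:44]
i=45 'c': node 6→7  → match P1@[42:45],P4@[43:45],P5@[44:45]
i=46 'b': node 7→10 (via fail)  → match P2@[44:46],P7@[46:46]
i=47 'c': node 10→15 (via fail)  → match P4@[45:47],P5@[46:47]
i=48 'a': node 15→1 (via fail)
i=49 'a': node 1→16
i=50 'b': node 16→2 (via fail)  → match P7@[50:50]
i=51 'c': node 2→9 (via fail)  → match P5@[50:51]
i=52 'c': node 9→5 (via fail)
i=53 'c': node 5→5 (via fail)
i=54 'b': node 5→6  → match P7@[54:54]
i=55 'c': node 6→7  → match P1@[52:55],P4@[53:55],P5@[54:55]
i=56 'b': node 7→10 (via fail)  → match P2@[54:56],P7@[56:56]
i=57 'a': node 10→1 (via fail)
i=58 'a': node 1→16
i=59 'c': node 16→17  → match P6@[57:59]
i=60 'a': node 17→1 (via fail)
i=61 'c': node 1→11
i=62 'c': node 11→12
i=63 'c': node 12→13  → match P3@[60:63]
i=64 'a': node 13→1 (via fail)
i=65 'b': node 1→2  → match P7@[65:65]
i=66 'c': node 2→9 (via fail)  → match P5@[65:66]
i=67 'a': node 9→1 (via fail)
i=68 'c': node 1→11
i=69 'b': node 11→14 (via fail)  → match P7@[69:69]
i=70 'c': node 14→15  → match P4@[68:70],P5@[69:70]
i=71 'b': node 15→10 (via fail)  → match P2@[69:71],P7@[71:71]

All matches (sorted): [[3,3],[4,7],[5,1],[5,4],[5,5],[9,3],[15,7],[16,1],[16,4],[16,5],[19,6],[23,3],[27,7],[28,1],[28,4],[28,5],[30,7],[31,5],[32,2],[32,7],[35,7],[38,6],[40,3],[44,7],[45,1],[45,4],[45,5],[46,2],[46,7],[47,4],[47,5],[50,7],[51,5],[54,7],[55,1],[55,4],[55,5],[56,2],[56,7],[59,6],[63,3],[65,7],[66,5],[69,7],[70,4],[70,5],[71,2],[71,7]]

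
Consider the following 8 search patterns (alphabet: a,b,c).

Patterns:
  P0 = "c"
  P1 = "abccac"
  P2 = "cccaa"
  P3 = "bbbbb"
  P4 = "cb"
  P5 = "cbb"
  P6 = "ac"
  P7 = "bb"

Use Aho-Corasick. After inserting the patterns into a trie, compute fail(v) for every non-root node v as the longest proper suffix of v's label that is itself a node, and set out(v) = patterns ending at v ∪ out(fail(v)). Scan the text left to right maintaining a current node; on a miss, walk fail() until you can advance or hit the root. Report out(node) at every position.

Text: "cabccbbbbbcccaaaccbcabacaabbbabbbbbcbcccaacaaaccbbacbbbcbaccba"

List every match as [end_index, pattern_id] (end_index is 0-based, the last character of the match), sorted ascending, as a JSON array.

Construct AC machine:
Trie nodes:
  n0 'ε': a→2 b→12 c→1
  n1 'c': b→17 c→8  ←P0
  n2 'a': b→3 c→19
  n3 'ab': c→4
  n4 'abc': c→5
  n5 'abcc': a→6
  n6 'abcca': c→7
  n7 'abccac': ·  ←P1
  n8 'cc': c→9
  n9 'ccc': a→10
  n10 'ccca': a→11
  n11 'cccaa': ·  ←P2
  n12 'b': b→13
  n13 'bb': b→14  ←P7
  n14 'bbb': b→15
  n15 'bbbb': b→16
  n16 'bbbbb': ·  ←P3
  n17 'cb': b→18  ←P4
  n18 'cbb': ·  ←P5
  n19 'ac': ·  ←P6

BFS fail/out derivation:
  n1('c'): parent n0 fail=0; on 'c' 0 → fail=0;  out {0}∪∅={0}
  n2('a'): parent n0 fail=0; on 'a' 0 → fail=0;  out ∅∪∅=∅
  n12('b'): parent n0 fail=0; on 'b' 0 → fail=0;  out ∅∪∅=∅
  n3('ab'): parent n2 fail=0; on 'b' 0 → fail=12;  out ∅∪∅=∅
  n8('cc'): parent n1 fail=0; on 'c' 0 → fail=1;  out ∅∪{0}={0}
  n13('bb'): parent n12 fail=0; on 'b' 0 → fail=12;  out {7}∪∅={7}
  n17('cb'): parent n1 fail=0; on 'b' 0 → fail=12;  out {4}∪∅={4}
  n19('ac'): parent n2 fail=0; on 'c' 0 → fail=1;  out {6}∪{0}={0,6}
  n4('abc'): parent n3 fail=12; on 'c' 12→0 → fail=1;  out ∅∪{0}={0}
  n9('ccc'): parent n8 fail=1; on 'c' 1 → fail=8;  out ∅∪{0}={0}
  n14('bbb'): parent n13 fail=12; on 'b' 12 → fail=13;  out ∅∪{7}={7}
  n18('cbb'): parent n17 fail=12; on 'b' 12 → fail=13;  out {5}∪{7}={5,7}
  n5('abcc'): parent n4 fail=1; on 'c' 1 → fail=8;  out ∅∪{0}={0}
  n10('ccca'): parent n9 fail=8; on 'a' 8→1→0 → fail=2;  out ∅∪∅=∅
  n15('bbbb'): parent n14 fail=13; on 'b' 13 → fail=14;  out ∅∪{7}={7}
  n6('abcca'): parent n5 fail=8; on 'a' 8→1→0 → fail=2;  out ∅∪∅=∅
  n11('cccaa'): parent n10 fail=2; on 'a' 2→0 → fail=2;  out {2}∪∅={2}
  n16('bbbbb'): parent n15 fail=14; on 'b' 14 → fail=15;  out {3}∪{7}={3,7}
  n7('abccac'): parent n6 fail=2; on 'c' 2 → fail=19;  out {1}∪{0,6}={0,1,6}

Run:
pos 0 'c': at 1  emit P0@[0:0]
pos 1 'a': at 2 ·f
pos 2 'b': at 3
pos 3 'c': at 4  emit P0@[3:3]
pos 4 'c': at 5  emit P0@[4:4]
pos 5 'b': at 17 ·f  emit P4@[4:5]
pos 6 'b': at 18  emit P5@[4:6],P7@[5:6]
pos 7 'b': at 14 ·f  emit P7@[6:7]
pos 8 'b': at 15  emit P7@[7:8]
pos 9 'b': at 16  emit P3@[5:9],P7@[8:9]
pos 10 'c': at 1 ·f  emit P0@[10:10]
pos 11 'c': at 8  emit P0@[11:11]
pos 12 'c': at 9  emit P0@[12:12]
pos 13 'a': at 10
pos 14 'a': at 11  emit P2@[10:14]
pos 15 'a': at 2 ·f
pos 16 'c': at 19  emit P0@[16:16],P6@[15:16]
pos 17 'c': at 8 ·f  emit P0@[17:17]
pos 18 'b': at 17 ·f  emit P4@[17:18]
pos 19 'c': at 1 ·f  emit P0@[19:19]
pos 20 'a': at 2 ·f
pos 21 'b': at 3
pos 22 'a': at 2 ·f
pos 23 'c': at 19  emit P0@[23:23],P6@[22:23]
pos 24 'a': at 2 ·f
pos 25 'a': at 2 ·f
pos 26 'b': at 3
pos 27 'b': at 13 ·f  emit P7@[26:27]
pos 28 'b': at 14  emit P7@[27:28]
pos 29 'a': at 2 ·f
pos 30 'b': at 3
pos 31 'b': at 13 ·f  emit P7@[30:31]
pos 32 'b': at 14  emit P7@[31:32]
pos 33 'b': at 15  emit P7@[32:33]
pos 34 'b': at 16  emit P3@[30:34],P7@[33:34]
pos 35 'c': at 1 ·f  emit P0@[35:35]
pos 36 'b': at 17  emit P4@[35:36]
pos 37 'c': at 1 ·f  emit P0@[37:37]
pos 38 'c': at 8  emit P0@[38:38]
pos 39 'c': at 9  emit P0@[39:39]
pos 40 'a': at 10
pos 41 'a': at 11  emit P2@[37:41]
pos 42 'c': at 19 ·f  emit P0@[42:42],P6@[41:42]
pos 43 'a': at 2 ·f
pos 44 'a': at 2 ·f
pos 45 'a': at 2 ·f
pos 46 'c': at 19  emit P0@[46:46],P6@[45:46]
pos 47 'c': at 8 ·f  emit P0@[47:47]
pos 48 'b': at 17 ·f  emit P4@[47:48]
pos 49 'b': at 18  emit P5@[47:49],P7@[48:49]
pos 50 'a': at 2 ·f
pos 51 'c': at 19  emit P0@[51:51],P6@[50:51]
pos 52 'b': at 17 ·f  emit P4@[51:52]
pos 53 'b': at 18  emit P5@[51:53],P7@[52:53]
pos 54 'b': at 14 ·f  emit P7@[53:54]
pos 55 'c': at 1 ·f  emit P0@[55:55]
pos 56 'b': at 17  emit P4@[55:56]
pos 57 'a': at 2 ·f
pos 58 'c': at 19  emit P0@[58:58],P6@[57:58]
pos 59 'c': at 8 ·f  emit P0@[59:59]
pos 60 'b': at 17 ·f  emit P4@[59:60]
pos 61 'a': at 2 ·f

Result: [[0,0],[3,0],[4,0],[5,4],[6,5],[6,7],[7,7],[8,7],[9,3],[9,7],[10,0],[11,0],[12,0],[14,2],[16,0],[16,6],[17,0],[18,4],[19,0],[23,0],[23,6],[27,7],[28,7],[31,7],[32,7],[33,7],[34,3],[34,7],[35,0],[36,4],[37,0],[38,0],[39,0],[41,2],[42,0],[42,6],[46,0],[46,6],[47,0],[48,4],[49,5],[49,7],[51,0],[51,6],[52,4],[53,5],[53,7],[54,7],[55,0],[56,4],[58,0],[58,6],[59,0],[60,4]]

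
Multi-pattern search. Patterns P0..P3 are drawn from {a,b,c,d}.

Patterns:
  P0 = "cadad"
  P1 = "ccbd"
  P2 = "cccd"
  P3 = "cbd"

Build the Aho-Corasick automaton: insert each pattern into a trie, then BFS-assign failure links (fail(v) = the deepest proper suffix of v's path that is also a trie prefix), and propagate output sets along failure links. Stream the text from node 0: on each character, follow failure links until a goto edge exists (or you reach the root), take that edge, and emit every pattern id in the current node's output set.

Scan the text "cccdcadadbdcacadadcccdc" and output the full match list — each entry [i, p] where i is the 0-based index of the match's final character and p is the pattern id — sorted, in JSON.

Build automaton:
Trie nodes:
  n0 'ε': c→1
  n1 'c': a→2 b→11 c→6
  n2 'ca': d→3
  n3 'cad': a→4
  n4 'cada': d→5
  n5 'cadad': ·  [P0 ends]
  n6 'cc': b→7 c→9
  n7 'ccb': d→8
  n8 'ccbd': ·  [P1 ends]
  n9 'ccc': d→10
  n10 'cccd': ·  [P2 ends]
  n11 'cb': d→12
  n12 'cbd': ·  [P3 ends]

BFS fail/out derivation:
  n1('c'): parent n0 fail=0; on 'c' 0 → fail=0;  out ∅∪∅=∅
  n2('ca'): parent n1 fail=0; on 'a' 0 → fail=0;  out ∅∪∅=∅
  n6('cc'): parent n1 fail=0; on 'c' 0 → fail=1;  out ∅∪∅=∅
  n11('cb'): parent n1 fail=0; on 'b' 0 → fail=0;  out ∅∪∅=∅
  n3('cad'): parent n2 fail=0; on 'd' 0 → fail=0;  out ∅∪∅=∅
  n7('ccb'): parent n6 fail=1; on 'b' 1 → fail=11;  out ∅∪∅=∅
  n9('ccc'): parent n6 fail=1; on 'c' 1 → fail=6;  out ∅∪∅=∅
  n12('cbd'): parent n11 fail=0; on 'd' 0 → fail=0;  out {3}∪∅={3}
  n4('cada'): parent n3 fail=0; on 'a' 0 → fail=0;  out ∅∪∅=∅
  n8('ccbd'): parent n7 fail=11; on 'd' 11 → fail=12;  out {1}∪{3}={1,3}
  n10('cccd'): parent n9 fail=6; on 'd' 6→1→0 → fail=0;  out {2}∪∅={2}
  n5('cadad'): parent n4 fail=0; on 'd' 0 → fail=0;  out {0}∪∅={0}

Run:
[0] read 'c'  n0⇒n1
[1] read 'c'  n1⇒n6
[2] read 'c'  n6⇒n9
[3] read 'd'  n9⇒n10  ** P2@[0:3]
[4] read 'c'  n10⇒n1 ·f
[5] read 'a'  n1⇒n2
[6] read 'd'  n2⇒n3
[7] read 'a'  n3⇒n4
[8] read 'd'  n4⇒n5  ** P0@[4:8]
[9] read 'b'  n5⇒n0 ·f
[10] read 'd'  n0⇒n0
[11] read 'c'  n0⇒n1
[12] read 'a'  n1⇒n2
[13] read 'c'  n2⇒n1 ·f
[14] read 'a'  n1⇒n2
[15] read 'd'  n2⇒n3
[16] read 'a'  n3⇒n4
[17] read 'd'  n4⇒n5  ** P0@[13:17]
[18] read 'c'  n5⇒n1 ·f
[19] read 'c'  n1⇒n6
[20] read 'c'  n6⇒n9
[21] read 'd'  n9⇒n10  ** P2@[18:21]
[22] read 'c'  n10⇒n1 ·f

Result: [[3,2],[8,0],[17,0],[21,2]]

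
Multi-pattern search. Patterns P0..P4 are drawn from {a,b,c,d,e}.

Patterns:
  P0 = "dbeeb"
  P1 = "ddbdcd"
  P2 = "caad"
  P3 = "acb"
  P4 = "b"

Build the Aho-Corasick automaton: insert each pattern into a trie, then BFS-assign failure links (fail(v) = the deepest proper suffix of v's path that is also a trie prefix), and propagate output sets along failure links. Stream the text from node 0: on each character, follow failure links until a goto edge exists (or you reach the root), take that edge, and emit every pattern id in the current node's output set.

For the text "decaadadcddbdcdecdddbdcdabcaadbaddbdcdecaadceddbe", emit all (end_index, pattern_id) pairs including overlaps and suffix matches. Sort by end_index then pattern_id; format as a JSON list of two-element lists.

Build automaton:
Trie nodes:
  0='ε' goto a→15 b→18 c→11 d→1
  1='d' goto b→2 d→6
  2='db' goto e→3
  3='dbe' goto e→4
  4='dbee' goto b→5
  5='dbeeb' goto ·  [P0 ends]
  6='dd' goto b→7
  7='ddb' goto d→8
  8='ddbd' goto c→9
  9='ddbdc' goto d→10
  10='ddbdcd' goto ·  [P1 ends]
  11='c' goto a→12
  12='ca' goto a→13
  13='caa' goto d→14
  14='caad' goto ·  [P2 ends]
  15='a' goto c→16
  16='ac' goto b→17
  17='acb' goto ·  [P3 ends]
  18='b' goto ·  [P4 ends]

Failure links (BFS by depth):
  n1('d'): parent n0 fail=0; on 'd' 0 → fail=0;  out ∅∪∅=∅
  n11('c'): parent n0 fail=0; on 'c' 0 → fail=0;  out ∅∪∅=∅
  n15('a'): parent n0 fail=0; on 'a' 0 → fail=0;  out ∅∪∅=∅
  n18('b'): parent n0 fail=0; on 'b' 0 → fail=0;  out {4}∪∅={4}
  n2('db'): parent n1 fail=0; on 'b' 0 → fail=18;  out ∅∪{4}={4}
  n6('dd'): parent n1 fail=0; on 'd' 0 → fail=1;  out ∅∪∅=∅
  n12('ca'): parent n11 fail=0; on 'a' 0 → fail=15;  out ∅∪∅=∅
  n16('ac'): parent n15 fail=0; on 'c' 0 → fail=11;  out ∅∪∅=∅
  n3('dbe'): parent n2 fail=18; on 'e' 18→0 → fail=0;  out ∅∪∅=∅
  n7('ddb'): parent n6 fail=1; on 'b' 1 → fail=2;  out ∅∪{4}={4}
  n13('caa'): parent n12 fail=15; on 'a' 15→0 → fail=15;  out ∅∪∅=∅
  n17('acb'): parent n16 fail=11; on 'b' 11→0 → fail=18;  out {3}∪{4}={3,4}
  n4('dbee'): parent n3 fail=0; on 'e' 0 → fail=0;  out ∅∪∅=∅
  n8('ddbd'): parent n7 fail=2; on 'd' 2→18→0 → fail=1;  out ∅∪∅=∅
  n14('caad'): parent n13 fail=15; on 'd' 15→0 → fail=1;  out {2}∪∅={2}
  n5('dbeeb'): parent n4 fail=0; on 'b' 0 → fail=18;  out {0}∪{4}={0,4}
  n9('ddbdc'): parent n8 fail=1; on 'c' 1→0 → fail=11;  out ∅∪∅=∅
  n10('ddbdcd'): parent n9 fail=11; on 'd' 11→0 → fail=1;  out {1}∪∅={1}

Scan:
[0] read 'd'  n0⇒n1
[1] read 'e'  n1⇒n0 ·f
[2] read 'c'  n0⇒n11
[3] read 'a'  n11⇒n12
[4] read 'a'  n12⇒n13
[5] read 'd'  n13⇒n14  → match P2@[2:5]
[6] read 'a'  n14⇒n15 ·f
[7] read 'd'  n15⇒n1 ·f
[8] read 'c'  n1⇒n11 ·f
[9] read 'd'  n11⇒n1 ·f
[10] read 'd'  n1⇒n6
[11] read 'b'  n6⇒n7  → match P4@[11:11]
[12] read 'd'  n7⇒n8
[13] read 'c'  n8⇒n9
[14] read 'd'  n9⇒n10  → match P1@[9:14]
[15] read 'e'  n10⇒n0 ·f
[16] read 'c'  n0⇒n11
[17] read 'd'  n11⇒n1 ·f
[18] read 'd'  n1⇒n6
[19] read 'd'  n6⇒n6 ·f
[20] read 'b'  n6⇒n7  → match P4@[20:20]
[21] read 'd'  n7⇒n8
[22] read 'c'  n8⇒n9
[23] read 'd'  n9⇒n10  → match P1@[18:23]
[24] read 'a'  n10⇒n15 ·f
[25] read 'b'  n15⇒n18 ·f  → match P4@[25:25]
[26] read 'c'  n18⇒n11 ·f
[27] read 'a'  n11⇒n12
[28] read 'a'  n12⇒n13
[29] read 'd'  n13⇒n14  → match P2@[26:29]
[30] read 'b'  n14⇒n2 ·f  → match P4@[30:30]
[31] read 'a'  n2⇒n15 ·f
[32] read 'd'  n15⇒n1 ·f
[33] read 'd'  n1⇒n6
[34] read 'b'  n6⇒n7  → match P4@[34:34]
[35] read 'd'  n7⇒n8
[36] read 'c'  n8⇒n9
[37] read 'd'  n9⇒n10  → match P1@[32:37]
[38] read 'e'  n10⇒n0 ·f
[39] read 'c'  n0⇒n11
[40] read 'a'  n11⇒n12
[41] read 'a'  n12⇒n13
[42] read 'd'  n13⇒n14  → match P2@[39:42]
[43] read 'c'  n14⇒n11 ·f
[44] read 'e'  n11⇒n0 ·f
[45] read 'd'  n0⇒n1
[46] read 'd'  n1⇒n6
[47] read 'b'  n6⇒n7  → match P4@[47:47]
[48] read 'e'  n7⇒n3 ·f

Result: [[5,2],[11,4],[14,1],[20,4],[23,1],[25,4],[29,2],[30,4],[34,4],[37,1],[42,2],[47,4]]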